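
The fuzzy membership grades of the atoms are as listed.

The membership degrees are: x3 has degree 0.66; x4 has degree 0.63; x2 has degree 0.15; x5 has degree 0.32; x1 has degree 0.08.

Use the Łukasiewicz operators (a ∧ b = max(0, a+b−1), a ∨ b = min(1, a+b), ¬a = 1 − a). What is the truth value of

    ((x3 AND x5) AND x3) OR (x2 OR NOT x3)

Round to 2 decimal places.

x3 AND x5 = max(0, a+b−1) on (0.66, 0.32) = 0.00
(x3 AND x5) AND x3 = max(0, a+b−1) on (0.00, 0.66) = 0.00
NOT x3 = 1 − 0.66 = 0.34
x2 OR NOT x3 = min(1, a+b) on (0.15, 0.34) = 0.49
((x3 AND x5) AND x3) OR (x2 OR NOT x3) = min(1, a+b) on (0.00, 0.49) = 0.49

0.49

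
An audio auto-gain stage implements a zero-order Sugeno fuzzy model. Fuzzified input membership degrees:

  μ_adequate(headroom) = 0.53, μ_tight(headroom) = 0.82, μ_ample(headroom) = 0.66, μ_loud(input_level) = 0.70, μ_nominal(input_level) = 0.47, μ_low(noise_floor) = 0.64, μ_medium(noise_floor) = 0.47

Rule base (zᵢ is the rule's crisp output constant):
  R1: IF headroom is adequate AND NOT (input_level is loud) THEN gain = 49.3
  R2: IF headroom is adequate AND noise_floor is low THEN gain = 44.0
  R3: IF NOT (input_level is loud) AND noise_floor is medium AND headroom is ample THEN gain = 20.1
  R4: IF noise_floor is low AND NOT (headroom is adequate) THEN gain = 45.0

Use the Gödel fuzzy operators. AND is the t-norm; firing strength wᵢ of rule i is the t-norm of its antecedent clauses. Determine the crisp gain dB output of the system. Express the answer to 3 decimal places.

R1 (z=49.3): adequate=0.53, ¬loud=1−0.70=0.30; AND[min(a, b)] → w = 0.30
R2 (z=44.0): adequate=0.53, low=0.64; AND[min(a, b)] → w = 0.53
R3 (z=20.1): ¬loud=1−0.70=0.30, medium=0.47, ample=0.66; AND[min(a, b)] → w = 0.30
R4 (z=45.0): low=0.64, ¬adequate=1−0.53=0.47; AND[min(a, b)] → w = 0.47
Weighted average = (0.30·49.3 + 0.53·44.0 + 0.30·20.1 + 0.47·45.0) / (0.30 + 0.53 + 0.30 + 0.47)
  = 65.2900 / 1.6000 = 40.806

40.806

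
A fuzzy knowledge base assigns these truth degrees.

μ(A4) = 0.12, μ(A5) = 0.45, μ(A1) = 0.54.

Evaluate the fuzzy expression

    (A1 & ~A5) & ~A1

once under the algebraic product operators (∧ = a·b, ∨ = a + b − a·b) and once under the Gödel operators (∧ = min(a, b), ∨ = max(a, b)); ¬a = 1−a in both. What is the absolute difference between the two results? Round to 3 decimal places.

Under algebraic product:
  ~A5 = 1 − 0.4500 = 0.5500
  A1 & ~A5 = a·b on (0.5400, 0.5500) = 0.2970
  ~A1 = 1 − 0.5400 = 0.4600
  (A1 & ~A5) & ~A1 = a·b on (0.2970, 0.4600) = 0.1366
  → value = 0.1366
Under Gödel:
  ~A5 = 1 − 0.45 = 0.55
  A1 & ~A5 = min(a, b) on (0.54, 0.55) = 0.54
  ~A1 = 1 − 0.54 = 0.46
  (A1 & ~A5) & ~A1 = min(a, b) on (0.54, 0.46) = 0.46
  → value = 0.4600
|0.1366 − 0.4600| = 0.323

0.323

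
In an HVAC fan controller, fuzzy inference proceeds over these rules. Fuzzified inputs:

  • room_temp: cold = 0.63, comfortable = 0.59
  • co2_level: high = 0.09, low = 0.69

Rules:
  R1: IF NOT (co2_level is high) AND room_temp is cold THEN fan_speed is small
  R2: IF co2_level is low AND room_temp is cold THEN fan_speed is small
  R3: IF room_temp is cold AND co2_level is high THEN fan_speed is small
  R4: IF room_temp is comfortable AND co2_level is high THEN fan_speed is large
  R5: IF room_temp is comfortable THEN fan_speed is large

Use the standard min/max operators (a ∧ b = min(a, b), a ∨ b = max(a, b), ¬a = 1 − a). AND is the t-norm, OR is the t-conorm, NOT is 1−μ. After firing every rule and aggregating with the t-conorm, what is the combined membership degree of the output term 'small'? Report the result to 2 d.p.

R1: ¬high=1−0.09=0.91, cold=0.63; AND[min(a, b)] → w = 0.63
R2: low=0.69, cold=0.63; AND[min(a, b)] → w = 0.63
R3: cold=0.63, high=0.09; AND[min(a, b)] → w = 0.09
R4: comfortable=0.59, high=0.09; AND[min(a, b)] → w = 0.09
R5: comfortable=0.59 → w = 0.59
Rules with consequent 'small': {R1, R2, R3} → strengths 0.63, 0.63, 0.09
Aggregate via t-conorm [max(a, b)]: 0.63

0.63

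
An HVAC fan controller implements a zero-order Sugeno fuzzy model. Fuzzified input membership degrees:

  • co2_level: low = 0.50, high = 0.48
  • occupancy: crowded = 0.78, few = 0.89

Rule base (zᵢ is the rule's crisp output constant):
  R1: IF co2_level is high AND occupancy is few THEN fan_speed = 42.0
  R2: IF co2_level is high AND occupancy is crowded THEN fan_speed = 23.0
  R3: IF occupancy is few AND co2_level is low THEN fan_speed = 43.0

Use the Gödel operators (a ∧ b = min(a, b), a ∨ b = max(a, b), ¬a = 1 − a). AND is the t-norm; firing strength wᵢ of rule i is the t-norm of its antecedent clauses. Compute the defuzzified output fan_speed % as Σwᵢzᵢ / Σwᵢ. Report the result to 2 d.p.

36.10

R1 (z=42.0): high=0.48, few=0.89; AND[min(a, b)] → w = 0.48
R2 (z=23.0): high=0.48, crowded=0.78; AND[min(a, b)] → w = 0.48
R3 (z=43.0): few=0.89, low=0.50; AND[min(a, b)] → w = 0.50
Weighted average = (0.48·42.0 + 0.48·23.0 + 0.50·43.0) / (0.48 + 0.48 + 0.50)
  = 52.7000 / 1.4600 = 36.10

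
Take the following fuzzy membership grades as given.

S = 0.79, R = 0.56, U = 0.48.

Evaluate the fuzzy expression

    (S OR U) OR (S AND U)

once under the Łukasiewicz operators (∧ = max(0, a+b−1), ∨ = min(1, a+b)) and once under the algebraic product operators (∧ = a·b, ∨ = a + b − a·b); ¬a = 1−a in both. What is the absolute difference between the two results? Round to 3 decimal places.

0.068

Under Łukasiewicz:
  S OR U = min(1, a+b) on (0.79, 0.48) = 1.00
  S AND U = max(0, a+b−1) on (0.79, 0.48) = 0.27
  (S OR U) OR (S AND U) = min(1, a+b) on (1.00, 0.27) = 1.00
  → value = 1.0000
Under algebraic product:
  S OR U = a + b − a·b on (0.7900, 0.4800) = 0.8908
  S AND U = a·b on (0.7900, 0.4800) = 0.3792
  (S OR U) OR (S AND U) = a + b − a·b on (0.8908, 0.3792) = 0.9322
  → value = 0.9322
|1.0000 − 0.9322| = 0.068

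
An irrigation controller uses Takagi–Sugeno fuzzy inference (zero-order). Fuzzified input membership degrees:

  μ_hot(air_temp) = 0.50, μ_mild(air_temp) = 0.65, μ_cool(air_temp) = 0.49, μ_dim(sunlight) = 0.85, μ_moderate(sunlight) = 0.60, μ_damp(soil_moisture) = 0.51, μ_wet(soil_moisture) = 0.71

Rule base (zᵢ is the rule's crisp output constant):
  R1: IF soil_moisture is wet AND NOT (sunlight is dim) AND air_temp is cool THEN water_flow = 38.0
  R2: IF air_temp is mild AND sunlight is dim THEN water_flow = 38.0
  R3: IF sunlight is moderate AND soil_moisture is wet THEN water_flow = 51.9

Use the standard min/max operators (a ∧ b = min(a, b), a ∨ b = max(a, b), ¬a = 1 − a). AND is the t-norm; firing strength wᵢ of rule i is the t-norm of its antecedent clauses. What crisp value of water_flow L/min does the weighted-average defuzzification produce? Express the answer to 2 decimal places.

43.96

R1 (z=38.0): wet=0.71, ¬dim=1−0.85=0.15, cool=0.49; AND[min(a, b)] → w = 0.15
R2 (z=38.0): mild=0.65, dim=0.85; AND[min(a, b)] → w = 0.65
R3 (z=51.9): moderate=0.60, wet=0.71; AND[min(a, b)] → w = 0.60
Weighted average = (0.15·38.0 + 0.65·38.0 + 0.60·51.9) / (0.15 + 0.65 + 0.60)
  = 61.5400 / 1.4000 = 43.96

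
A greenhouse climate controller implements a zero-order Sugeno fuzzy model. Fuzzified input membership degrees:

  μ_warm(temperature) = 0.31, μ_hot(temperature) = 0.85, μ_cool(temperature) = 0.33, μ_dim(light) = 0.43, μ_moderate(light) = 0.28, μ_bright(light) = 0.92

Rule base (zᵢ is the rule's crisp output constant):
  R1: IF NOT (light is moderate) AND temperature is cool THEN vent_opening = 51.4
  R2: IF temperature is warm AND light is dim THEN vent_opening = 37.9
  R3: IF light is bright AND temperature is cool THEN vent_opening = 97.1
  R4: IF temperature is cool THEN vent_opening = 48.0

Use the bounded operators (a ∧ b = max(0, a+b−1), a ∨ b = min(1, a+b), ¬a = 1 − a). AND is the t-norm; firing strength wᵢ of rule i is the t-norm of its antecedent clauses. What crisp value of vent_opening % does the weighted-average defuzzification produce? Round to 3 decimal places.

67.754

R1 (z=51.4): ¬moderate=1−0.28=0.72, cool=0.33; AND[max(0, a+b−1)] → w = 0.05
R2 (z=37.9): warm=0.31, dim=0.43; AND[max(0, a+b−1)] → w = 0.00
R3 (z=97.1): bright=0.92, cool=0.33; AND[max(0, a+b−1)] → w = 0.25
R4 (z=48.0): cool=0.33 → w = 0.33
Weighted average = (0.05·51.4 + 0.00·37.9 + 0.25·97.1 + 0.33·48.0) / (0.05 + 0.00 + 0.25 + 0.33)
  = 42.6850 / 0.6300 = 67.754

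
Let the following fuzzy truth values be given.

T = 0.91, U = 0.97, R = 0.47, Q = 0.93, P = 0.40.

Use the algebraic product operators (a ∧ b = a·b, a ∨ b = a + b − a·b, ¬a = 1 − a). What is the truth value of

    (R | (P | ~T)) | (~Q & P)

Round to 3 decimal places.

0.719

~T = 1 − 0.9100 = 0.0900
P | ~T = a + b − a·b on (0.4000, 0.0900) = 0.4540
R | (P | ~T) = a + b − a·b on (0.4700, 0.4540) = 0.7106
~Q = 1 − 0.9300 = 0.0700
~Q & P = a·b on (0.0700, 0.4000) = 0.0280
(R | (P | ~T)) | (~Q & P) = a + b − a·b on (0.7106, 0.0280) = 0.7187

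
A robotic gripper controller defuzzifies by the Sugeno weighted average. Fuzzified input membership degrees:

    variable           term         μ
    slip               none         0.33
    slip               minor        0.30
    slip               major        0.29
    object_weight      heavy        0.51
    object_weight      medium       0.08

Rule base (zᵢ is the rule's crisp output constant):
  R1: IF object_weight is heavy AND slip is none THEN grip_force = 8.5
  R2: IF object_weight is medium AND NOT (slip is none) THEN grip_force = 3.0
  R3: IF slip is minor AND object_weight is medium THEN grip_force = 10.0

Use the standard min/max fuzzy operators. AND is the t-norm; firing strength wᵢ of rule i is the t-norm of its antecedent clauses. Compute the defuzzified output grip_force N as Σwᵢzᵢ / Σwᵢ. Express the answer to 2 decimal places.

7.85

R1 (z=8.5): heavy=0.51, none=0.33; AND[min(a, b)] → w = 0.33
R2 (z=3.0): medium=0.08, ¬none=1−0.33=0.67; AND[min(a, b)] → w = 0.08
R3 (z=10.0): minor=0.30, medium=0.08; AND[min(a, b)] → w = 0.08
Weighted average = (0.33·8.5 + 0.08·3.0 + 0.08·10.0) / (0.33 + 0.08 + 0.08)
  = 3.8450 / 0.4900 = 7.85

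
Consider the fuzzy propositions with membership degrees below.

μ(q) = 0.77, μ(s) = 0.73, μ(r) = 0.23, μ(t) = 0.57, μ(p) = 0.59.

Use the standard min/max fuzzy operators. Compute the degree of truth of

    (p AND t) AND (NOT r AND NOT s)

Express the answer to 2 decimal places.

0.27

p AND t = min(a, b) on (0.59, 0.57) = 0.57
NOT r = 1 − 0.23 = 0.77
NOT s = 1 − 0.73 = 0.27
NOT r AND NOT s = min(a, b) on (0.77, 0.27) = 0.27
(p AND t) AND (NOT r AND NOT s) = min(a, b) on (0.57, 0.27) = 0.27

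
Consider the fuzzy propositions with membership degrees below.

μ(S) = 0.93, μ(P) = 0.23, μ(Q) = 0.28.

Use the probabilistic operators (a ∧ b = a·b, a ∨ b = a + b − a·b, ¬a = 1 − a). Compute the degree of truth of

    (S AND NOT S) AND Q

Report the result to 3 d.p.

NOT S = 1 − 0.9300 = 0.0700
S AND NOT S = a·b on (0.9300, 0.0700) = 0.0651
(S AND NOT S) AND Q = a·b on (0.0651, 0.2800) = 0.0182

0.018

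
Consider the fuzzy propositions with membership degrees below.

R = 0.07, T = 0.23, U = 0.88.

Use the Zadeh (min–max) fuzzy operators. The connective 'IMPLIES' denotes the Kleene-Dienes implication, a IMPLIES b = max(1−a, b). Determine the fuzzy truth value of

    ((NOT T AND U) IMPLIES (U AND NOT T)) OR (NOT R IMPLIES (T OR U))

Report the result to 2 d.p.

0.88

NOT T = 1 − 0.23 = 0.77
NOT T AND U = min(a, b) on (0.77, 0.88) = 0.77
NOT T = 1 − 0.23 = 0.77
U AND NOT T = min(a, b) on (0.88, 0.77) = 0.77
(NOT T AND U) IMPLIES (U AND NOT T)  [Kleene-Dienes: max(1−a, b)] with a=0.77, b=0.77 → 0.77
NOT R = 1 − 0.07 = 0.93
T OR U = max(a, b) on (0.23, 0.88) = 0.88
NOT R IMPLIES (T OR U)  [Kleene-Dienes: max(1−a, b)] with a=0.93, b=0.88 → 0.88
((NOT T AND U) IMPLIES (U AND NOT T)) OR (NOT R IMPLIES (T OR U)) = max(a, b) on (0.77, 0.88) = 0.88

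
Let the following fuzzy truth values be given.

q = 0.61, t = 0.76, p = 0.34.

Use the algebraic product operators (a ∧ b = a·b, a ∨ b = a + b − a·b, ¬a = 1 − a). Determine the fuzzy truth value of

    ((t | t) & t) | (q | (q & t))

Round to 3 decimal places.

t | t = a + b − a·b on (0.7600, 0.7600) = 0.9424
(t | t) & t = a·b on (0.9424, 0.7600) = 0.7162
q & t = a·b on (0.6100, 0.7600) = 0.4636
q | (q & t) = a + b − a·b on (0.6100, 0.4636) = 0.7908
((t | t) & t) | (q | (q & t)) = a + b − a·b on (0.7162, 0.7908) = 0.9406

0.941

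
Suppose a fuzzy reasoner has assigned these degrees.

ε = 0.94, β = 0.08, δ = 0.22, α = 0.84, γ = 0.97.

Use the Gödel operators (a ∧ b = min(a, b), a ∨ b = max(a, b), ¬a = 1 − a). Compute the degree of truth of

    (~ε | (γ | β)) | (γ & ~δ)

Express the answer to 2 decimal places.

~ε = 1 − 0.94 = 0.06
γ | β = max(a, b) on (0.97, 0.08) = 0.97
~ε | (γ | β) = max(a, b) on (0.06, 0.97) = 0.97
~δ = 1 − 0.22 = 0.78
γ & ~δ = min(a, b) on (0.97, 0.78) = 0.78
(~ε | (γ | β)) | (γ & ~δ) = max(a, b) on (0.97, 0.78) = 0.97

0.97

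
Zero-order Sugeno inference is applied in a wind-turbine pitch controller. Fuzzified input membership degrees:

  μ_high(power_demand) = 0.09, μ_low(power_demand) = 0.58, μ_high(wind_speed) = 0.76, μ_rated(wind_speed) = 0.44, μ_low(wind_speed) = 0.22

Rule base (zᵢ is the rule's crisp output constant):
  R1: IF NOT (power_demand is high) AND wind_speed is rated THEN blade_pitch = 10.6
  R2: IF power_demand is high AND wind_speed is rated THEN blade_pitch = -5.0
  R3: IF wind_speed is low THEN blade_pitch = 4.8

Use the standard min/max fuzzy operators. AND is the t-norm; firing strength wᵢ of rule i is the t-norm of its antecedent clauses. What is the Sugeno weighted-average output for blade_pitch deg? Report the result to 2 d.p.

7.03

R1 (z=10.6): ¬high=1−0.09=0.91, rated=0.44; AND[min(a, b)] → w = 0.44
R2 (z=-5.0): high=0.09, rated=0.44; AND[min(a, b)] → w = 0.09
R3 (z=4.8): low=0.22 → w = 0.22
Weighted average = (0.44·10.6 + 0.09·-5.0 + 0.22·4.8) / (0.44 + 0.09 + 0.22)
  = 5.2700 / 0.7500 = 7.03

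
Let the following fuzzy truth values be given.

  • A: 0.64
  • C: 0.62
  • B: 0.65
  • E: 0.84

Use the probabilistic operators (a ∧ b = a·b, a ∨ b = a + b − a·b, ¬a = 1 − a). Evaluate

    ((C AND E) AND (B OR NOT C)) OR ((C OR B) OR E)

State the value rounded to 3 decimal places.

C AND E = a·b on (0.6200, 0.8400) = 0.5208
NOT C = 1 − 0.6200 = 0.3800
B OR NOT C = a + b − a·b on (0.6500, 0.3800) = 0.7830
(C AND E) AND (B OR NOT C) = a·b on (0.5208, 0.7830) = 0.4078
C OR B = a + b − a·b on (0.6200, 0.6500) = 0.8670
(C OR B) OR E = a + b − a·b on (0.8670, 0.8400) = 0.9787
((C AND E) AND (B OR NOT C)) OR ((C OR B) OR E) = a + b − a·b on (0.4078, 0.9787) = 0.9874

0.987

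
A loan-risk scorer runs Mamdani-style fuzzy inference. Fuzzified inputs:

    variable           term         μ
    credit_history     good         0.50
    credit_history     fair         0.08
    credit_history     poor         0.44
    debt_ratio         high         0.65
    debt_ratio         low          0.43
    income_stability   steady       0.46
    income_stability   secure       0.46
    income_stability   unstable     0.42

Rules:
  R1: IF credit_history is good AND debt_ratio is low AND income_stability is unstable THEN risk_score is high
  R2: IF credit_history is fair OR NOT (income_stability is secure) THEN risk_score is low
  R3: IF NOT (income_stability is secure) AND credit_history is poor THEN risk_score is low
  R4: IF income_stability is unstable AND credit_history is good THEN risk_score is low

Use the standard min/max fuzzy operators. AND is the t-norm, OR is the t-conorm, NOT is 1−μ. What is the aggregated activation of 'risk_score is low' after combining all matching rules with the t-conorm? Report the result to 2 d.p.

0.54

R1: good=0.50, low=0.43, unstable=0.42; AND[min(a, b)] → w = 0.42
R2: fair=0.08, ¬secure=1−0.46=0.54; OR[max(a, b)] → w = 0.54
R3: ¬secure=1−0.46=0.54, poor=0.44; AND[min(a, b)] → w = 0.44
R4: unstable=0.42, good=0.50; AND[min(a, b)] → w = 0.42
Rules with consequent 'low': {R2, R3, R4} → strengths 0.54, 0.44, 0.42
Aggregate via t-conorm [max(a, b)]: 0.54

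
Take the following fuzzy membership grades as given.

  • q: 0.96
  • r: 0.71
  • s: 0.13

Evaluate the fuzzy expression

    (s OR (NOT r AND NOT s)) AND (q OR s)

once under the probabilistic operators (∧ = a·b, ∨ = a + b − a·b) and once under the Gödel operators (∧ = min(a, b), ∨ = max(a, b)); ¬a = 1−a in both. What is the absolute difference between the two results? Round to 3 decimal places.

0.047

Under probabilistic:
  NOT r = 1 − 0.7100 = 0.2900
  NOT s = 1 − 0.1300 = 0.8700
  NOT r AND NOT s = a·b on (0.2900, 0.8700) = 0.2523
  s OR (NOT r AND NOT s) = a + b − a·b on (0.1300, 0.2523) = 0.3495
  q OR s = a + b − a·b on (0.9600, 0.1300) = 0.9652
  (s OR (NOT r AND NOT s)) AND (q OR s) = a·b on (0.3495, 0.9652) = 0.3373
  → value = 0.3373
Under Gödel:
  NOT r = 1 − 0.71 = 0.29
  NOT s = 1 − 0.13 = 0.87
  NOT r AND NOT s = min(a, b) on (0.29, 0.87) = 0.29
  s OR (NOT r AND NOT s) = max(a, b) on (0.13, 0.29) = 0.29
  q OR s = max(a, b) on (0.96, 0.13) = 0.96
  (s OR (NOT r AND NOT s)) AND (q OR s) = min(a, b) on (0.29, 0.96) = 0.29
  → value = 0.2900
|0.3373 − 0.2900| = 0.047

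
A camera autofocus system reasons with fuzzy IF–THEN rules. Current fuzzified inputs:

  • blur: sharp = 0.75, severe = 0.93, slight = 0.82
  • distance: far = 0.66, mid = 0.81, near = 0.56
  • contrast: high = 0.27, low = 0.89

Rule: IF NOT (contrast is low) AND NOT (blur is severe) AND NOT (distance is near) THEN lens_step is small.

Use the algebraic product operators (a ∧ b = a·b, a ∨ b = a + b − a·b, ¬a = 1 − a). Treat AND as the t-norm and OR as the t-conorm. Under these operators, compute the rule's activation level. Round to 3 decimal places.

0.003

firing strength: ¬low=1−0.89=0.11, ¬severe=1−0.93=0.07, ¬near=1−0.56=0.44; AND[a·b] → w = 0.0034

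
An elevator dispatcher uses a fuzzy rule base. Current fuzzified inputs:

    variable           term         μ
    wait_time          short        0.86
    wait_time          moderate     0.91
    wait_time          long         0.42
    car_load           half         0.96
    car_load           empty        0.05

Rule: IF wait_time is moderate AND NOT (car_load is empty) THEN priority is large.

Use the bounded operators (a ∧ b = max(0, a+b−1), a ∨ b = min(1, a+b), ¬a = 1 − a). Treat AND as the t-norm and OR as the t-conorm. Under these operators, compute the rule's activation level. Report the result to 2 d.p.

0.86

firing strength: moderate=0.91, ¬empty=1−0.05=0.95; AND[max(0, a+b−1)] → w = 0.86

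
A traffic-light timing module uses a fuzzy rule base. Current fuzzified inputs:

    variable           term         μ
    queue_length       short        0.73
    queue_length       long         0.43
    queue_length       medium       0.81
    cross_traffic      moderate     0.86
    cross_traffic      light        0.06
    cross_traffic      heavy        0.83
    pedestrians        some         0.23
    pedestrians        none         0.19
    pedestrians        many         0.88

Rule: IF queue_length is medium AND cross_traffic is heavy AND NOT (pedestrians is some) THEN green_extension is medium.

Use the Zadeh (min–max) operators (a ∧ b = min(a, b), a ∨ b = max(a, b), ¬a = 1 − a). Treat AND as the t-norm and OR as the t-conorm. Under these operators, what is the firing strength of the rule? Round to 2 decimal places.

firing strength: medium=0.81, heavy=0.83, ¬some=1−0.23=0.77; AND[min(a, b)] → w = 0.77

0.77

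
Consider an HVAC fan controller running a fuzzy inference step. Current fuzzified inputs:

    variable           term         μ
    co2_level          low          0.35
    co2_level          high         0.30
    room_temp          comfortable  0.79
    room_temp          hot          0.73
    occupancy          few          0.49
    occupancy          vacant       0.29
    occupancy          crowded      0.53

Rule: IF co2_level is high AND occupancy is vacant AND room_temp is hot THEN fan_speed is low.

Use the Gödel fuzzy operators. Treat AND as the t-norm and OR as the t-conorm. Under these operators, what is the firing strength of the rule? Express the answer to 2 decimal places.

firing strength: high=0.30, vacant=0.29, hot=0.73; AND[min(a, b)] → w = 0.29

0.29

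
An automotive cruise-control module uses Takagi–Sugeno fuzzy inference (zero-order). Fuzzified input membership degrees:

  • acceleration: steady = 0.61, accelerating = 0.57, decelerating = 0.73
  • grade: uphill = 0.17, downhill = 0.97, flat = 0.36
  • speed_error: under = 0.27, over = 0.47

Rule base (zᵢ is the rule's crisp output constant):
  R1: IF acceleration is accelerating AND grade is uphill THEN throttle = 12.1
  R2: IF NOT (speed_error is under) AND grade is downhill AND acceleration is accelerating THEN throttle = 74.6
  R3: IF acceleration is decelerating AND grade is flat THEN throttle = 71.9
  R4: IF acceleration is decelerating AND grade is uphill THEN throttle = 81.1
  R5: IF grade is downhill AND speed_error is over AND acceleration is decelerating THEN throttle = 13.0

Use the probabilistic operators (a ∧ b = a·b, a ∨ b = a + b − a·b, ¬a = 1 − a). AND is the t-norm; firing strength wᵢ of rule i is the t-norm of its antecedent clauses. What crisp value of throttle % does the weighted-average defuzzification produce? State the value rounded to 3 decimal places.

52.915

R1 (z=12.1): accelerating=0.57, uphill=0.17; AND[a·b] → w = 0.0969
R2 (z=74.6): ¬under=1−0.27=0.73, downhill=0.97, accelerating=0.57; AND[a·b] → w = 0.4036
R3 (z=71.9): decelerating=0.73, flat=0.36; AND[a·b] → w = 0.2628
R4 (z=81.1): decelerating=0.73, uphill=0.17; AND[a·b] → w = 0.1241
R5 (z=13.0): downhill=0.97, over=0.47, decelerating=0.73; AND[a·b] → w = 0.3328
Weighted average = (0.0969·12.1 + 0.4036·74.6 + 0.2628·71.9 + 0.1241·81.1 + 0.3328·13.0) / (0.0969 + 0.4036 + 0.2628 + 0.1241 + 0.3328)
  = 64.5686 / 1.2202 = 52.915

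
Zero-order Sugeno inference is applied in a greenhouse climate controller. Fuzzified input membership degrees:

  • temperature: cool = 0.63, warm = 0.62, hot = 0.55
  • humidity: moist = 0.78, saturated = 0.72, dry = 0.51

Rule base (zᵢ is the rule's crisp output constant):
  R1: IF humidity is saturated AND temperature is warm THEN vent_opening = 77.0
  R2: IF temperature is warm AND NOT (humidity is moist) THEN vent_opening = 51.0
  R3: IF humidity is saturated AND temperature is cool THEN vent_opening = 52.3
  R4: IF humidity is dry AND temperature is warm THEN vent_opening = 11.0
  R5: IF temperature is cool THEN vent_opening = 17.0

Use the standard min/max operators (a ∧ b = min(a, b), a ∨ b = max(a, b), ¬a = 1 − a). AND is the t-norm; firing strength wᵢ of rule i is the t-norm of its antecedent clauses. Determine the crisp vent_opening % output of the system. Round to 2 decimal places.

R1 (z=77.0): saturated=0.72, warm=0.62; AND[min(a, b)] → w = 0.62
R2 (z=51.0): warm=0.62, ¬moist=1−0.78=0.22; AND[min(a, b)] → w = 0.22
R3 (z=52.3): saturated=0.72, cool=0.63; AND[min(a, b)] → w = 0.63
R4 (z=11.0): dry=0.51, warm=0.62; AND[min(a, b)] → w = 0.51
R5 (z=17.0): cool=0.63 → w = 0.63
Weighted average = (0.62·77.0 + 0.22·51.0 + 0.63·52.3 + 0.51·11.0 + 0.63·17.0) / (0.62 + 0.22 + 0.63 + 0.51 + 0.63)
  = 108.2290 / 2.6100 = 41.47

41.47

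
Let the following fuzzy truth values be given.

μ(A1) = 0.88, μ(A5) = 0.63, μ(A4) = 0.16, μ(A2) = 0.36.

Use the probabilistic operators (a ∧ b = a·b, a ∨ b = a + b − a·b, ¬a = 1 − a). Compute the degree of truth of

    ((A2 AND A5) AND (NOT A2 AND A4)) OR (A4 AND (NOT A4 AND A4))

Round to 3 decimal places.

0.044

A2 AND A5 = a·b on (0.3600, 0.6300) = 0.2268
NOT A2 = 1 − 0.3600 = 0.6400
NOT A2 AND A4 = a·b on (0.6400, 0.1600) = 0.1024
(A2 AND A5) AND (NOT A2 AND A4) = a·b on (0.2268, 0.1024) = 0.0232
NOT A4 = 1 − 0.1600 = 0.8400
NOT A4 AND A4 = a·b on (0.8400, 0.1600) = 0.1344
A4 AND (NOT A4 AND A4) = a·b on (0.1600, 0.1344) = 0.0215
((A2 AND A5) AND (NOT A2 AND A4)) OR (A4 AND (NOT A4 AND A4)) = a + b − a·b on (0.0232, 0.0215) = 0.0442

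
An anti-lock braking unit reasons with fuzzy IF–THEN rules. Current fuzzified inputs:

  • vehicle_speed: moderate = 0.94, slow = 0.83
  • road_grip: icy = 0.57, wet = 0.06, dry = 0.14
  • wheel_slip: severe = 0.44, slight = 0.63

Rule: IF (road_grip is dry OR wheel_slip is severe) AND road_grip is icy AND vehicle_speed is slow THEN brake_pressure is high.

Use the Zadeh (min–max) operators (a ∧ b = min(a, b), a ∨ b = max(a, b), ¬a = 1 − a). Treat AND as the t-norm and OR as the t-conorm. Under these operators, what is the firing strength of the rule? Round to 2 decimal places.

firing strength: (dry=0.14 OR severe=0.44) = 0.44; AND[min(a, b)] with icy=0.57, slow=0.83 → w = 0.44

0.44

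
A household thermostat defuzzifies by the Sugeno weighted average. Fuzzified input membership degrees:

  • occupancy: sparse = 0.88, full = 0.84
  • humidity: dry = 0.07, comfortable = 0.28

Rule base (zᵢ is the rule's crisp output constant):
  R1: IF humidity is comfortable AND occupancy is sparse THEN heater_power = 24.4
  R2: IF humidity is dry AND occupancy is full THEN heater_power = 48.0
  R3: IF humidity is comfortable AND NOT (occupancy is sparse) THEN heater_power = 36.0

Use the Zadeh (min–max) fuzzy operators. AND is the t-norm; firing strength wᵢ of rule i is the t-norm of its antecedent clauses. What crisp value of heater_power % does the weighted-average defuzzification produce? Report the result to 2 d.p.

30.88

R1 (z=24.4): comfortable=0.28, sparse=0.88; AND[min(a, b)] → w = 0.28
R2 (z=48.0): dry=0.07, full=0.84; AND[min(a, b)] → w = 0.07
R3 (z=36.0): comfortable=0.28, ¬sparse=1−0.88=0.12; AND[min(a, b)] → w = 0.12
Weighted average = (0.28·24.4 + 0.07·48.0 + 0.12·36.0) / (0.28 + 0.07 + 0.12)
  = 14.5120 / 0.4700 = 30.88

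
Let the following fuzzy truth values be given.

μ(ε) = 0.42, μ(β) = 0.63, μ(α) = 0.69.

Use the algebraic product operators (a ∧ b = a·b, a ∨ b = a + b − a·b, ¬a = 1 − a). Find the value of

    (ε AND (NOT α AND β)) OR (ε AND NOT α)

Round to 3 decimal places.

0.202

NOT α = 1 − 0.6900 = 0.3100
NOT α AND β = a·b on (0.3100, 0.6300) = 0.1953
ε AND (NOT α AND β) = a·b on (0.4200, 0.1953) = 0.0820
NOT α = 1 − 0.6900 = 0.3100
ε AND NOT α = a·b on (0.4200, 0.3100) = 0.1302
(ε AND (NOT α AND β)) OR (ε AND NOT α) = a + b − a·b on (0.0820, 0.1302) = 0.2015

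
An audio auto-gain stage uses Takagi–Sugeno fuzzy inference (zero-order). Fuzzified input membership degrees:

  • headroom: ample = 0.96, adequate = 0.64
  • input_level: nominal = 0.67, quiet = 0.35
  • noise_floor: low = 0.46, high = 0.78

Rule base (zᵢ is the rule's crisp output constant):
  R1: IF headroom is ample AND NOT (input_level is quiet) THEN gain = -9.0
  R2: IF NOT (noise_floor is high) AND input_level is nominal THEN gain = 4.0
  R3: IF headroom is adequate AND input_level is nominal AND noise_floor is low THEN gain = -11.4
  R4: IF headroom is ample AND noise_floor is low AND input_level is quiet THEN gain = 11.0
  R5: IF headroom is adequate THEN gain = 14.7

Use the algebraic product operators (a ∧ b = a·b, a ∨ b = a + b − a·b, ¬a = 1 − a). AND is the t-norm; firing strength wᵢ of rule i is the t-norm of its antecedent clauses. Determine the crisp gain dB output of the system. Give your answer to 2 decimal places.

2.17

R1 (z=-9.0): ample=0.96, ¬quiet=1−0.35=0.65; AND[a·b] → w = 0.6240
R2 (z=4.0): ¬high=1−0.78=0.22, nominal=0.67; AND[a·b] → w = 0.1474
R3 (z=-11.4): adequate=0.64, nominal=0.67, low=0.46; AND[a·b] → w = 0.1972
R4 (z=11.0): ample=0.96, low=0.46, quiet=0.35; AND[a·b] → w = 0.1546
R5 (z=14.7): adequate=0.64 → w = 0.6400
Weighted average = (0.6240·-9.0 + 0.1474·4.0 + 0.1972·-11.4 + 0.1546·11.0 + 0.6400·14.7) / (0.6240 + 0.1474 + 0.1972 + 0.1546 + 0.6400)
  = 3.8331 / 1.7632 = 2.17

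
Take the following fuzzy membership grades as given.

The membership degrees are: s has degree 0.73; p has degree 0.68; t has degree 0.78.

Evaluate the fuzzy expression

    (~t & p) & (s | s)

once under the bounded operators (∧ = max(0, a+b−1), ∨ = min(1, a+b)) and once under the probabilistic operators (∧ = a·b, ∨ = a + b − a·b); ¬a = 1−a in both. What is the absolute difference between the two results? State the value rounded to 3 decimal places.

Under bounded:
  ~t = 1 − 0.78 = 0.22
  ~t & p = max(0, a+b−1) on (0.22, 0.68) = 0.00
  s | s = min(1, a+b) on (0.73, 0.73) = 1.00
  (~t & p) & (s | s) = max(0, a+b−1) on (0.00, 1.00) = 0.00
  → value = 0.0000
Under probabilistic:
  ~t = 1 − 0.7800 = 0.2200
  ~t & p = a·b on (0.2200, 0.6800) = 0.1496
  s | s = a + b − a·b on (0.7300, 0.7300) = 0.9271
  (~t & p) & (s | s) = a·b on (0.1496, 0.9271) = 0.1387
  → value = 0.1387
|0.0000 − 0.1387| = 0.139

0.139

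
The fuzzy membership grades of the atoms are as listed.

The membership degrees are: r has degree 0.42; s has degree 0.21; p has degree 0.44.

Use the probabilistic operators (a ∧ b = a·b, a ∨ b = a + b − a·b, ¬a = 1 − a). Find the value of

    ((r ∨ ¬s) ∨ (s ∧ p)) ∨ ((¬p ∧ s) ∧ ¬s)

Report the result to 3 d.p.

¬s = 1 − 0.2100 = 0.7900
r ∨ ¬s = a + b − a·b on (0.4200, 0.7900) = 0.8782
s ∧ p = a·b on (0.2100, 0.4400) = 0.0924
(r ∨ ¬s) ∨ (s ∧ p) = a + b − a·b on (0.8782, 0.0924) = 0.8895
¬p = 1 − 0.4400 = 0.5600
¬p ∧ s = a·b on (0.5600, 0.2100) = 0.1176
¬s = 1 − 0.2100 = 0.7900
(¬p ∧ s) ∧ ¬s = a·b on (0.1176, 0.7900) = 0.0929
((r ∨ ¬s) ∨ (s ∧ p)) ∨ ((¬p ∧ s) ∧ ¬s) = a + b − a·b on (0.8895, 0.0929) = 0.8997

0.900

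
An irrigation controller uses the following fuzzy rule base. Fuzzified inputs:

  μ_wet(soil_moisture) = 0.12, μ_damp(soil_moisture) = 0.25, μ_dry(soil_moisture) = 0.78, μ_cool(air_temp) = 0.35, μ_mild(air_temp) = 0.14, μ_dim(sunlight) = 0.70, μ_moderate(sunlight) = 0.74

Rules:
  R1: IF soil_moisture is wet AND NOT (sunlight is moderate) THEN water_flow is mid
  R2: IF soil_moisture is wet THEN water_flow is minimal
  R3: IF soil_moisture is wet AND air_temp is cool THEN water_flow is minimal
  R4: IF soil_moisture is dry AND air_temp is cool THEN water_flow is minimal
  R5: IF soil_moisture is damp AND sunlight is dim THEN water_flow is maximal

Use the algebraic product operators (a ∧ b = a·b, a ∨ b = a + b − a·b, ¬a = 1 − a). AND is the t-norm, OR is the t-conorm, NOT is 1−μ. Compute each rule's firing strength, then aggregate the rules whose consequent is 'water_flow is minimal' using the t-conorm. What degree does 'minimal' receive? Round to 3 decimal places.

0.387

R1: wet=0.12, ¬moderate=1−0.74=0.26; AND[a·b] → w = 0.0312
R2: wet=0.12 → w = 0.1200
R3: wet=0.12, cool=0.35; AND[a·b] → w = 0.0420
R4: dry=0.78, cool=0.35; AND[a·b] → w = 0.2730
R5: damp=0.25, dim=0.70; AND[a·b] → w = 0.1750
Rules with consequent 'minimal': {R2, R3, R4} → strengths 0.1200, 0.0420, 0.2730
Aggregate via t-conorm [a + b − a·b]: 0.3871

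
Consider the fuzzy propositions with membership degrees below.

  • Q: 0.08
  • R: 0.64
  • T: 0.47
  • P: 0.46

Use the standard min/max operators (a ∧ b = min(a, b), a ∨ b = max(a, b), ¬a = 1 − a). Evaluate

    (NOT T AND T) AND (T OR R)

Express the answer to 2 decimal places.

0.47

NOT T = 1 − 0.47 = 0.53
NOT T AND T = min(a, b) on (0.53, 0.47) = 0.47
T OR R = max(a, b) on (0.47, 0.64) = 0.64
(NOT T AND T) AND (T OR R) = min(a, b) on (0.47, 0.64) = 0.47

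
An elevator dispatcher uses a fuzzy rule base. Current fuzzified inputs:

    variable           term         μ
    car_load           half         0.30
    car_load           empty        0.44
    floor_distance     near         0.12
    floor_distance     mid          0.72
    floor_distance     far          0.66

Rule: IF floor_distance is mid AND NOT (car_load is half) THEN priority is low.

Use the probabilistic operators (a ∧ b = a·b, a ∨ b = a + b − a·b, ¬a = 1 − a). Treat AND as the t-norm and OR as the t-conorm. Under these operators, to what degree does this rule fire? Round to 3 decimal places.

0.504

firing strength: mid=0.72, ¬half=1−0.30=0.70; AND[a·b] → w = 0.5040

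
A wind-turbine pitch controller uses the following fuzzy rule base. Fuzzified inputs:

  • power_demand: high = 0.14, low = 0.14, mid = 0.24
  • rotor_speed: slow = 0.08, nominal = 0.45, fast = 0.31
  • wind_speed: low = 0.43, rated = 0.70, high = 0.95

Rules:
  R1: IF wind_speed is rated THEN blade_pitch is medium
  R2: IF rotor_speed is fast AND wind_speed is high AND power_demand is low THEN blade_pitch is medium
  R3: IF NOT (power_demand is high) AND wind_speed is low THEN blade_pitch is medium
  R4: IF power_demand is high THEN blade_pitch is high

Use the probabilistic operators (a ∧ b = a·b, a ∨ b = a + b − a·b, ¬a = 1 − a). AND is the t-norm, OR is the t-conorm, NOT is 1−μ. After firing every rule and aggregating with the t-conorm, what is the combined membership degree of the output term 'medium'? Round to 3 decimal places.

R1: rated=0.70 → w = 0.7000
R2: fast=0.31, high=0.95, low=0.14; AND[a·b] → w = 0.0412
R3: ¬high=1−0.14=0.86, low=0.43; AND[a·b] → w = 0.3698
R4: high=0.14 → w = 0.1400
Rules with consequent 'medium': {R1, R2, R3} → strengths 0.7000, 0.0412, 0.3698
Aggregate via t-conorm [a + b − a·b]: 0.8187

0.819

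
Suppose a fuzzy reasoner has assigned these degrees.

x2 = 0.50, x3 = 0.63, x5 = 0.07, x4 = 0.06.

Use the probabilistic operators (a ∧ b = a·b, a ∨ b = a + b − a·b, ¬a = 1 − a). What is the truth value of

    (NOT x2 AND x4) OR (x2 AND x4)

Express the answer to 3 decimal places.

NOT x2 = 1 − 0.5000 = 0.5000
NOT x2 AND x4 = a·b on (0.5000, 0.0600) = 0.0300
x2 AND x4 = a·b on (0.5000, 0.0600) = 0.0300
(NOT x2 AND x4) OR (x2 AND x4) = a + b − a·b on (0.0300, 0.0300) = 0.0591

0.059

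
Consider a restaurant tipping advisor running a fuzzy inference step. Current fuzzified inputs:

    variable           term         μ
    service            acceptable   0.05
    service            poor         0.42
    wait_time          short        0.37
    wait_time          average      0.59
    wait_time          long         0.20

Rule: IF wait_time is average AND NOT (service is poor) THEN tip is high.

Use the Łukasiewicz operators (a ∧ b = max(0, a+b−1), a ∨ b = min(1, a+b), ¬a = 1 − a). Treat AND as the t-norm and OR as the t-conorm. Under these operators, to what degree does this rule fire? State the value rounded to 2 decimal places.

0.17

firing strength: average=0.59, ¬poor=1−0.42=0.58; AND[max(0, a+b−1)] → w = 0.17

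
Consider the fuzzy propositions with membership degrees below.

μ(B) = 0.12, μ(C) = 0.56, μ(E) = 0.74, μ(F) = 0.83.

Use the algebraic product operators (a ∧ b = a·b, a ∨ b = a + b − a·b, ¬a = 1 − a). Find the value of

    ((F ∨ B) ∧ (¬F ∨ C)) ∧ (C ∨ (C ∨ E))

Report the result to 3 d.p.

F ∨ B = a + b − a·b on (0.8300, 0.1200) = 0.8504
¬F = 1 − 0.8300 = 0.1700
¬F ∨ C = a + b − a·b on (0.1700, 0.5600) = 0.6348
(F ∨ B) ∧ (¬F ∨ C) = a·b on (0.8504, 0.6348) = 0.5398
C ∨ E = a + b − a·b on (0.5600, 0.7400) = 0.8856
C ∨ (C ∨ E) = a + b − a·b on (0.5600, 0.8856) = 0.9497
((F ∨ B) ∧ (¬F ∨ C)) ∧ (C ∨ (C ∨ E)) = a·b on (0.5398, 0.9497) = 0.5127

0.513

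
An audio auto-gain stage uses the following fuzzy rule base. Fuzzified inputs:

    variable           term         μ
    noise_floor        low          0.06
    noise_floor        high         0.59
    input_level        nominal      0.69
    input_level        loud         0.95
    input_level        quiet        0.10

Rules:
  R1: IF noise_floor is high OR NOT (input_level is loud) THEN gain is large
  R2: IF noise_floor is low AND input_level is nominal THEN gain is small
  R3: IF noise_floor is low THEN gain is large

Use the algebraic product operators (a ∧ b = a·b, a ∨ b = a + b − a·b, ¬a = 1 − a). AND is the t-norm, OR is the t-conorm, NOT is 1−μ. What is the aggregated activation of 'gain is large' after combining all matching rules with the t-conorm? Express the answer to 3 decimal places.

R1: high=0.59, ¬loud=1−0.95=0.05; OR[a + b − a·b] → w = 0.6105
R2: low=0.06, nominal=0.69; AND[a·b] → w = 0.0414
R3: low=0.06 → w = 0.0600
Rules with consequent 'large': {R1, R3} → strengths 0.6105, 0.0600
Aggregate via t-conorm [a + b − a·b]: 0.6339

0.634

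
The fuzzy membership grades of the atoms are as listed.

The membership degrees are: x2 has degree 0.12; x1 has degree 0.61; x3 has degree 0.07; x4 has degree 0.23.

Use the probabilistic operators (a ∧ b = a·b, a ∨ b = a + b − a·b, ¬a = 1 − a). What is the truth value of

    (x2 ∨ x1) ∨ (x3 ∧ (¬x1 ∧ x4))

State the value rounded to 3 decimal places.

0.659

x2 ∨ x1 = a + b − a·b on (0.1200, 0.6100) = 0.6568
¬x1 = 1 − 0.6100 = 0.3900
¬x1 ∧ x4 = a·b on (0.3900, 0.2300) = 0.0897
x3 ∧ (¬x1 ∧ x4) = a·b on (0.0700, 0.0897) = 0.0063
(x2 ∨ x1) ∨ (x3 ∧ (¬x1 ∧ x4)) = a + b − a·b on (0.6568, 0.0063) = 0.6590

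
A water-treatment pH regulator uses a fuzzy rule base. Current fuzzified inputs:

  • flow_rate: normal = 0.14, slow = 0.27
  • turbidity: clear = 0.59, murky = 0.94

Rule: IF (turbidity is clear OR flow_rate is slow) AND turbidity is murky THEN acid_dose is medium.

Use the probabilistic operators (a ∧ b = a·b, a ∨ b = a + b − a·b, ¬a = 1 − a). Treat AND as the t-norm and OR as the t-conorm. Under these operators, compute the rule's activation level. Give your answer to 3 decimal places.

0.659

firing strength: (clear=0.59 OR slow=0.27) = 0.7007; AND[a·b] with murky=0.94 → w = 0.6587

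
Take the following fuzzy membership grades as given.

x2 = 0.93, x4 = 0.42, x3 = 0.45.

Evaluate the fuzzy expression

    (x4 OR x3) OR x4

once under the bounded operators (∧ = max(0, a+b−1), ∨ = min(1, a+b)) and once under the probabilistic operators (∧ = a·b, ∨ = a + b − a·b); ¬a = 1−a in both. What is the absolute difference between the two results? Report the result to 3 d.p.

Under bounded:
  x4 OR x3 = min(1, a+b) on (0.42, 0.45) = 0.87
  (x4 OR x3) OR x4 = min(1, a+b) on (0.87, 0.42) = 1.00
  → value = 1.0000
Under probabilistic:
  x4 OR x3 = a + b − a·b on (0.4200, 0.4500) = 0.6810
  (x4 OR x3) OR x4 = a + b − a·b on (0.6810, 0.4200) = 0.8150
  → value = 0.8150
|1.0000 − 0.8150| = 0.185

0.185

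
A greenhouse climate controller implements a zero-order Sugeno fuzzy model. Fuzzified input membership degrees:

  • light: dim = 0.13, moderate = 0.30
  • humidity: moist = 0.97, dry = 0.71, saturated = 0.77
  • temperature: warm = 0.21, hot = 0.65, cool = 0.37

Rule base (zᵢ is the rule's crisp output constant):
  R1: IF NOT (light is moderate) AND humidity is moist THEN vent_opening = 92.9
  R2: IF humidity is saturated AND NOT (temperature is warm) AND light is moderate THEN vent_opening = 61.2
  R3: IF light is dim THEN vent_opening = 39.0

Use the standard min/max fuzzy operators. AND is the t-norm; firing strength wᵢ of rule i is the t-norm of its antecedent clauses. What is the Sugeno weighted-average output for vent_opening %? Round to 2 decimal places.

R1 (z=92.9): ¬moderate=1−0.30=0.70, moist=0.97; AND[min(a, b)] → w = 0.70
R2 (z=61.2): saturated=0.77, ¬warm=1−0.21=0.79, moderate=0.30; AND[min(a, b)] → w = 0.30
R3 (z=39.0): dim=0.13 → w = 0.13
Weighted average = (0.70·92.9 + 0.30·61.2 + 0.13·39.0) / (0.70 + 0.30 + 0.13)
  = 88.4600 / 1.1300 = 78.28

78.28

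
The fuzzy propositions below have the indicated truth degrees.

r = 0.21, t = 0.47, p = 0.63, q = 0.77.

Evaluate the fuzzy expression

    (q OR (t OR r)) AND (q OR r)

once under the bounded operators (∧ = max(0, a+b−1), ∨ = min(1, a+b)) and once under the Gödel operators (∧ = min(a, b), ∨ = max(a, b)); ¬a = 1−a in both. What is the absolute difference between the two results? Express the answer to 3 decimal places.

Under bounded:
  t OR r = min(1, a+b) on (0.47, 0.21) = 0.68
  q OR (t OR r) = min(1, a+b) on (0.77, 0.68) = 1.00
  q OR r = min(1, a+b) on (0.77, 0.21) = 0.98
  (q OR (t OR r)) AND (q OR r) = max(0, a+b−1) on (1.00, 0.98) = 0.98
  → value = 0.9800
Under Gödel:
  t OR r = max(a, b) on (0.47, 0.21) = 0.47
  q OR (t OR r) = max(a, b) on (0.77, 0.47) = 0.77
  q OR r = max(a, b) on (0.77, 0.21) = 0.77
  (q OR (t OR r)) AND (q OR r) = min(a, b) on (0.77, 0.77) = 0.77
  → value = 0.7700
|0.9800 − 0.7700| = 0.210

0.210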